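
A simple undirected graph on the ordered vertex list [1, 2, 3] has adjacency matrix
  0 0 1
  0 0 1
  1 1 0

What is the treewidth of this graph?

1

A width-1 tree decomposition is:
Bags: B1 = {1, 3}  B2 = {2, 3}
Tree: B1–B2
The largest bag has 2 vertices, giving width 1; this decomposition certifies tw(G) ≤ 1. Since G has at least one edge (e.g. 3–1), it is not an edgeless graph, so tw(G) ≥ 1. Hence tw(G) = 1 exactly.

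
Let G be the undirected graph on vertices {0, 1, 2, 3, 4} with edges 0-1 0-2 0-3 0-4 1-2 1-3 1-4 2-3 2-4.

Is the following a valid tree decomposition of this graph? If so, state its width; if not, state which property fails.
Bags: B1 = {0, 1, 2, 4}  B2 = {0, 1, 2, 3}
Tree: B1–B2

Vertex coverage: the bags together contain {0, 1, 2, 3, 4}, the full vertex set. Edge coverage: each edge of G has both endpoints in at least one bag. Running intersection: for every vertex, the bags containing it form a connected subtree. All three properties hold, so this is a valid tree decomposition of width max|bag| − 1 = 3, and hence tw(G) ≤ 3.

Yes; width 3.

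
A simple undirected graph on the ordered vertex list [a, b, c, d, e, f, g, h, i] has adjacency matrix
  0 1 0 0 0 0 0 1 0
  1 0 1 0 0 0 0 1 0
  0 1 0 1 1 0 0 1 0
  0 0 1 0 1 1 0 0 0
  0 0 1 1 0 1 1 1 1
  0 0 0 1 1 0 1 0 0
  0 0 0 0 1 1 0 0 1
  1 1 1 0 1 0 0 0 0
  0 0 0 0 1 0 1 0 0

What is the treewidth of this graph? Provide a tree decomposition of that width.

Every bag has size at most 3, so the width is 3 − 1 = 2 and tw(G) ≤ 2. For the lower bound, the 3 vertices {c, d, e} are pairwise adjacent, and any tree decomposition puts a clique entirely inside one bag — forcing width ≥ 2. The upper and lower bounds meet at 2, so that is the treewidth.

Treewidth 2.
Bags: B1 = {e, f, g}  B2 = {d, e, f}  B3 = {c, d, e}  B4 = {c, e, h}  B5 = {b, c, h}  B6 = {e, g, i}  B7 = {a, b, h}
Tree: B1–B2, B2–B3, B3–B4, B4–B5, B1–B6, B5–B7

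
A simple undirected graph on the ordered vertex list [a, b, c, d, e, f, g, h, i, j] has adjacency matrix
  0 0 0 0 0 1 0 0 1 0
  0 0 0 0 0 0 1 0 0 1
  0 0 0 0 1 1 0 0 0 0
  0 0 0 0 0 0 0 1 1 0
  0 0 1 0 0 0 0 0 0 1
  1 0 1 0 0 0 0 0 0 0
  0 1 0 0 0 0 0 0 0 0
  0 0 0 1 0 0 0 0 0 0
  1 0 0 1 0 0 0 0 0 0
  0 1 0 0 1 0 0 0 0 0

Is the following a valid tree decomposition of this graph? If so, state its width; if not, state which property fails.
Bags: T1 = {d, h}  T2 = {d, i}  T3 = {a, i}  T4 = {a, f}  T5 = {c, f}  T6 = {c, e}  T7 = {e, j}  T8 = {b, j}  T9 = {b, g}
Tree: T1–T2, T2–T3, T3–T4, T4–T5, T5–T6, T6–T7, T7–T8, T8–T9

Checking the three conditions: (i) the bags cover all of {a, b, c, d, e, f, g, h, i, j}; (ii) for each edge, some bag contains both endpoints; (iii) the bags containing any fixed vertex form a subtree. All hold, so the decomposition is valid with width 2 − 1 = 1.

Yes; width 1.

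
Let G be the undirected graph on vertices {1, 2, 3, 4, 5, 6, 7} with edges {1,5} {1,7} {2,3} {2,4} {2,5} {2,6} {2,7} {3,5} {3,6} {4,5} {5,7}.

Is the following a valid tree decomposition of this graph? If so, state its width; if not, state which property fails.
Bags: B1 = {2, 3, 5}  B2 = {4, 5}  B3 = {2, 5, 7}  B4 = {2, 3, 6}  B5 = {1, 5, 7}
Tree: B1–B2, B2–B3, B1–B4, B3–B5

A tree decomposition must satisfy three properties: every vertex lies in some bag; for every edge, both endpoints lie together in some bag; and for every vertex, the bags containing it form a connected subtree. Here edge (2,4) lies in no bag, so the decomposition is invalid.

No — edge (2,4) lies in no bag.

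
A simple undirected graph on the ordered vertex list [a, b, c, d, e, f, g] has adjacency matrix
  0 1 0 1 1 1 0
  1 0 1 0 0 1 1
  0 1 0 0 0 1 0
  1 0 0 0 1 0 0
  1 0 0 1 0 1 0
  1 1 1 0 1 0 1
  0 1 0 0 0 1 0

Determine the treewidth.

A width-2 tree decomposition is:
Bags: B1 = {a, b, f}  B2 = {a, e, f}  B3 = {b, c, f}  B4 = {b, f, g}  B5 = {a, d, e}
Tree: B1–B2, B1–B3, B3–B4, B2–B5
Each bag holds 3 vertices, so the decomposition has width 2, which upper-bounds the treewidth. Conversely, {a, d, e} is a clique of size 3, and the vertices of any clique must share a bag in every tree decomposition; so some bag has ≥ 3 vertices and tw(G) ≥ 2. Hence tw(G) = 2 exactly.

2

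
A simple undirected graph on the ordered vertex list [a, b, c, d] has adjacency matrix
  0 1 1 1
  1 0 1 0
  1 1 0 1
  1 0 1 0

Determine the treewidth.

2

A width-2 tree decomposition is:
Bags: B1 = {a, b, c}  B2 = {a, c, d}
Tree: B1–B2
Each bag holds 3 vertices, so the decomposition has width 2, which upper-bounds the treewidth. Conversely, {a, c, d} is a clique of size 3, and the vertices of any clique must share a bag in every tree decomposition; so some bag has ≥ 3 vertices and tw(G) ≥ 2. Combining the bounds, tw(G) = 2.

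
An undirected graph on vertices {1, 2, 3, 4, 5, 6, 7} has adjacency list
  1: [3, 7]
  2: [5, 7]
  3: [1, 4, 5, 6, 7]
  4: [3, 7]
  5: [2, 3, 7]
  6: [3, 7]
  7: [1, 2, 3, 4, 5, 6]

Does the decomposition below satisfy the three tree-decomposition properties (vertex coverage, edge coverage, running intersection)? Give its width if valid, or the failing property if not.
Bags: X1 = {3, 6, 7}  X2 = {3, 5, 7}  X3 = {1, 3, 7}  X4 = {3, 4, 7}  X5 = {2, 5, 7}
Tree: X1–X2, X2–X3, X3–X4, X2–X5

Every vertex of G appears in some bag (union = {1, 2, 3, 4, 5, 6, 7}); every edge is covered by a bag; and for each vertex v the set of bags containing v is connected in the bag tree. The decomposition is therefore valid. The largest bag has 3 vertices, so the width is 2.

Yes; width 2.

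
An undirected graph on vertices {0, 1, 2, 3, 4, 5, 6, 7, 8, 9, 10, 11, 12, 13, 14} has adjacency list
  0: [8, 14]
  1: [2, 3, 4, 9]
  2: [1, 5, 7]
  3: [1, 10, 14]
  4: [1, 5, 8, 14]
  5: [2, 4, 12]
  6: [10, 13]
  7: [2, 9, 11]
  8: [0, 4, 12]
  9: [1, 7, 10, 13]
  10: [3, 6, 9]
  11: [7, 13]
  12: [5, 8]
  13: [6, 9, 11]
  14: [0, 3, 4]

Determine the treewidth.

A width-3 tree decomposition is:
Bags: B1 = {0, 5, 8, 12}  B2 = {0, 4, 5, 8}  B3 = {0, 4, 5, 14}  B4 = {2, 4, 5, 14}  B5 = {1, 2, 4, 14}  B6 = {1, 2, 3, 14}  B7 = {1, 2, 3, 7}  B8 = {1, 3, 7, 9}  B9 = {3, 7, 9, 10}  B10 = {7, 9, 10, 11}  B11 = {9, 10, 11, 13}  B12 = {6, 10, 11, 13}
Tree: B1–B2, B2–B3, B3–B4, B4–B5, B5–B6, B6–B7, B7–B8, B8–B9, B9–B10, B10–B11, B11–B12
The largest bag has 4 vertices, giving width 3; this decomposition certifies tw(G) ≤ 3. For the lower bound: the 4 vertex sets {0,8,12}, {5}, {4}, {1,2,3,14} are disjoint, each induces a connected subgraph, and every pair is joined by at least one edge of G. Contracting each set to a single vertex therefore yields K_{4} as a minor, and since treewidth is minor-monotone, tw(G) ≥ tw(K_{4}) = 3. Hence tw(G) = 3 exactly.

3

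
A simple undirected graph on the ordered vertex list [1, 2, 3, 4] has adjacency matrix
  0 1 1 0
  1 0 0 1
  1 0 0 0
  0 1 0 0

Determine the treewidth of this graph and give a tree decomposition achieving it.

Treewidth 1.
One optimal decomposition is:
Bags: B1 = {1, 2}  B2 = {1, 3}  B3 = {2, 4}
Tree: B1–B2, B1–B3

Each bag holds 2 vertices, so the decomposition has width 1, which upper-bounds the treewidth. G has an edge, so its treewidth is at least 1. The upper and lower bounds meet at 1, so that is the treewidth.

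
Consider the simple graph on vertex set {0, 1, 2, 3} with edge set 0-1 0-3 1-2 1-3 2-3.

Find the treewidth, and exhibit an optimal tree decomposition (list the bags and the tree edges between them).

The largest bag has 3 vertices, giving width 2; this decomposition certifies tw(G) ≤ 2. On the other hand G contains the 3-clique {0, 1, 3}. A clique must lie in a single bag of any decomposition, so no decomposition can have width below 2. Combining the bounds, tw(G) = 2.

Treewidth 2.
One such decomposition:
Bags: B1 = {1, 2, 3}  B2 = {0, 1, 3}
Tree: B1–B2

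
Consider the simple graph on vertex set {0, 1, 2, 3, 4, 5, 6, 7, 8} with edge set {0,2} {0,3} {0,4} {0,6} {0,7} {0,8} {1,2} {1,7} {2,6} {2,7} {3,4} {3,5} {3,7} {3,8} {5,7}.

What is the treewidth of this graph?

2

A width-2 tree decomposition is:
Bags: B1 = {0, 3, 7}  B2 = {0, 2, 7}  B3 = {0, 3, 4}  B4 = {1, 2, 7}  B5 = {0, 2, 6}  B6 = {0, 3, 8}  B7 = {3, 5, 7}
Tree: B1–B2, B1–B3, B2–B4, B2–B5, B1–B6, B1–B7
Each bag holds 3 vertices, so the decomposition has width 2, which upper-bounds the treewidth. Conversely, {0, 2, 6} is a clique of size 3, and the vertices of any clique must share a bag in every tree decomposition; so some bag has ≥ 3 vertices and tw(G) ≥ 2. Therefore the treewidth is 2.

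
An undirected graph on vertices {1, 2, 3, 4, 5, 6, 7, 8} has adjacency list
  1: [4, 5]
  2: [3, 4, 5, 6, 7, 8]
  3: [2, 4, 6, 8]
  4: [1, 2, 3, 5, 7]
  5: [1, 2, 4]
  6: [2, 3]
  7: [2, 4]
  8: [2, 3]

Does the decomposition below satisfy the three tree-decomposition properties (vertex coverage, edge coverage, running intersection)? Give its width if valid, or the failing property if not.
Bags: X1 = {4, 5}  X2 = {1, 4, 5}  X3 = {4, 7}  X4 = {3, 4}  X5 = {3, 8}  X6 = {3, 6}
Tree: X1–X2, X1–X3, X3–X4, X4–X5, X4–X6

A tree decomposition must satisfy three properties: every vertex lies in some bag; for every edge, both endpoints lie together in some bag; and for every vertex, the bags containing it form a connected subtree. Here vertex 2 appears in no bag, so the decomposition is invalid.

No — vertex 2 appears in no bag.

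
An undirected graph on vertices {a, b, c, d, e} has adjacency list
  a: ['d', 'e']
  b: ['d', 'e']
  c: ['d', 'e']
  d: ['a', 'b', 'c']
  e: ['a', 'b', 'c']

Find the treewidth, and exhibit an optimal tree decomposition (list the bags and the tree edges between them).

Treewidth 2.
One such decomposition:
Bags: B1 = {c, d, e}  B2 = {b, d, e}  B3 = {a, d, e}
Tree: B1–B2, B2–B3

Every bag has size at most 3, so the width is 3 − 1 = 2 and tw(G) ≤ 2. For the lower bound, G contains the cycle c–d–b–e–c, so G is not a forest; only forests have treewidth ≤ 1, hence tw(G) ≥ 2. Therefore the treewidth is 2.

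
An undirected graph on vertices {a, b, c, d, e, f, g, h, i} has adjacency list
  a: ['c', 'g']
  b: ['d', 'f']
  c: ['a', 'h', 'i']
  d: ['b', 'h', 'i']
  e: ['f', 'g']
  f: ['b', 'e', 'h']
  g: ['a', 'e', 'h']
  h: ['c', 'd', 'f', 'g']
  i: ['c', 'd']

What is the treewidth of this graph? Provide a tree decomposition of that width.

Treewidth 3.
One optimal decomposition is:
Bags: B1 = {b, d, f, i}  B2 = {d, f, h, i}  B3 = {c, f, h, i}  B4 = {c, e, f, h}  B5 = {c, e, g, h}  B6 = {a, c, e, g}
Tree: B1–B2, B2–B3, B3–B4, B4–B5, B5–B6

Each bag holds 4 vertices, so the decomposition has width 3, which upper-bounds the treewidth. For the lower bound: the 4 vertex sets {b,d,i}, {f}, {h}, {a,c,e,g} are disjoint, each induces a connected subgraph, and every pair is joined by at least one edge of G. Contracting each set to a single vertex therefore yields K_{4} as a minor, and since treewidth is minor-monotone, tw(G) ≥ tw(K_{4}) = 3. Hence tw(G) = 3 exactly.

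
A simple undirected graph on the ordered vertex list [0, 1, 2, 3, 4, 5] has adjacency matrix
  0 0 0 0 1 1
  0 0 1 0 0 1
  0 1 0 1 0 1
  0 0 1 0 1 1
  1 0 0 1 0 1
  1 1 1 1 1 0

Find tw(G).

2

A width-2 tree decomposition is:
Bags: B1 = {3, 4, 5}  B2 = {0, 4, 5}  B3 = {2, 3, 5}  B4 = {1, 2, 5}
Tree: B1–B2, B1–B3, B3–B4
The largest bag has 3 vertices, giving width 2; this decomposition certifies tw(G) ≤ 2. On the other hand G contains the 3-clique {0, 4, 5}. A clique must lie in a single bag of any decomposition, so no decomposition can have width below 2. Therefore the treewidth is 2.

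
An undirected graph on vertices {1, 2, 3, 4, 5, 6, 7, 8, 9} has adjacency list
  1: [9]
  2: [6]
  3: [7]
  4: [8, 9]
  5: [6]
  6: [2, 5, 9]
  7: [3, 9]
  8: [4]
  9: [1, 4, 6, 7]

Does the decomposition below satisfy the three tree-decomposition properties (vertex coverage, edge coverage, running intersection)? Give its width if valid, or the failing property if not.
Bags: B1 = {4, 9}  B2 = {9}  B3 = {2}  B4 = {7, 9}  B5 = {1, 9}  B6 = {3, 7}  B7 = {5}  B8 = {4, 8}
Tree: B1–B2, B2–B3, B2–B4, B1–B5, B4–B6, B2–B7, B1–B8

No — vertex 6 appears in no bag.

A tree decomposition must satisfy three properties: every vertex lies in some bag; for every edge, both endpoints lie together in some bag; and for every vertex, the bags containing it form a connected subtree. Here vertex 6 appears in no bag, so the decomposition is invalid.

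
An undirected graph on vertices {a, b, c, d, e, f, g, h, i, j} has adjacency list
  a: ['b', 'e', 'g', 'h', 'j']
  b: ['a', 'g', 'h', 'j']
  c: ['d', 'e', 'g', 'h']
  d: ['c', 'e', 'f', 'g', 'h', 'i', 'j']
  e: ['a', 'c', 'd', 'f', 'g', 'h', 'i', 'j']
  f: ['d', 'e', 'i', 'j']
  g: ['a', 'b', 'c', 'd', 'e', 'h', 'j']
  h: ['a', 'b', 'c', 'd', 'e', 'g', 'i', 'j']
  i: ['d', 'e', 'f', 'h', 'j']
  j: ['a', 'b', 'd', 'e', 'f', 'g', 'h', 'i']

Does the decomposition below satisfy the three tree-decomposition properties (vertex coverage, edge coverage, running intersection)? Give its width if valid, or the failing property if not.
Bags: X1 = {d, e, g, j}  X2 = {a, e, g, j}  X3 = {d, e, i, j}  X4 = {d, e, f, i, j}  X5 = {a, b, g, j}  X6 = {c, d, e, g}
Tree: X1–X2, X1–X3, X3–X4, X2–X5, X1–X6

A tree decomposition must satisfy three properties: every vertex lies in some bag; for every edge, both endpoints lie together in some bag; and for every vertex, the bags containing it form a connected subtree. Here vertex h appears in no bag, so the decomposition is invalid.

No — vertex h appears in no bag.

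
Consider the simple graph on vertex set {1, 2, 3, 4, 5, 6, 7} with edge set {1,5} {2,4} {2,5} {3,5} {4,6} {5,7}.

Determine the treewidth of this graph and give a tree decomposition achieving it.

Treewidth 1.
Bags: B1 = {2, 5}  B2 = {2, 4}  B3 = {4, 6}  B4 = {3, 5}  B5 = {5, 7}  B6 = {1, 5}
Tree: B1–B2, B2–B3, B1–B4, B4–B5, B5–B6

Each bag holds 2 vertices, so the decomposition has width 1, which upper-bounds the treewidth. Any graph with an edge has treewidth ≥ 1, and G has the edge 5–2. The upper and lower bounds meet at 1, so that is the treewidth.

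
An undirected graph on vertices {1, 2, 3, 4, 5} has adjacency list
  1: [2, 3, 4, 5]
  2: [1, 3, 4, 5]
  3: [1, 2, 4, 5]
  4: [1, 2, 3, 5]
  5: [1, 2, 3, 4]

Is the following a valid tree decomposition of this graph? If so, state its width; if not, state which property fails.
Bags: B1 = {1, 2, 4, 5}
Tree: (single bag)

No — vertex 3 appears in no bag.

A tree decomposition must satisfy three properties: every vertex lies in some bag; for every edge, both endpoints lie together in some bag; and for every vertex, the bags containing it form a connected subtree. Here vertex 3 appears in no bag, so the decomposition is invalid.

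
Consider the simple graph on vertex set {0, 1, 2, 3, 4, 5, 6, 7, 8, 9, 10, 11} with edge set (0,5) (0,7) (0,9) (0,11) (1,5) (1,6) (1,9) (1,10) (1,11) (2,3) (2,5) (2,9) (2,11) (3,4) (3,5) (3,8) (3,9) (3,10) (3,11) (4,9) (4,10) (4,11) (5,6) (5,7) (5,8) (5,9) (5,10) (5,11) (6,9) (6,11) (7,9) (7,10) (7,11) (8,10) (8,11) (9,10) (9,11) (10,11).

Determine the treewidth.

A width-4 tree decomposition is:
Bags: B1 = {3, 5, 9, 10, 11}  B2 = {5, 7, 9, 10, 11}  B3 = {2, 3, 5, 9, 11}  B4 = {0, 5, 7, 9, 11}  B5 = {1, 5, 9, 10, 11}  B6 = {3, 5, 8, 10, 11}  B7 = {3, 4, 9, 10, 11}  B8 = {1, 5, 6, 9, 11}
Tree: B1–B2, B1–B3, B2–B4, B1–B5, B1–B6, B1–B7, B5–B8
Every bag has size at most 5, so the width is 5 − 1 = 4 and tw(G) ≤ 4. On the other hand G contains the 5-clique {3, 4, 9, 10, 11}. A clique must lie in a single bag of any decomposition, so no decomposition can have width below 4. Hence tw(G) = 4 exactly.

4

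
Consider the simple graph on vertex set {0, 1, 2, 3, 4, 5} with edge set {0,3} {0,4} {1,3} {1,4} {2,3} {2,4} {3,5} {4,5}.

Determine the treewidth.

A width-2 tree decomposition is:
Bags: B1 = {3, 4, 5}  B2 = {1, 3, 4}  B3 = {0, 3, 4}  B4 = {2, 3, 4}
Tree: B1–B2, B2–B3, B3–B4
Every bag has size at most 3, so the width is 3 − 1 = 2 and tw(G) ≤ 2. For the lower bound, G contains the cycle 5–3–1–4–5, so G is not a forest; only forests have treewidth ≤ 1, hence tw(G) ≥ 2. The upper and lower bounds meet at 2, so that is the treewidth.

2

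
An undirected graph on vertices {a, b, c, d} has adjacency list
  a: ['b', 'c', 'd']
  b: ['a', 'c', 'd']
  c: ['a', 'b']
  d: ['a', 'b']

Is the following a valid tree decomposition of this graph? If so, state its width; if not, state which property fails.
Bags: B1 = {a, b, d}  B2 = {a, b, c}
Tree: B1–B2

Vertex coverage: the bags together contain {a, b, c, d}, the full vertex set. Edge coverage: each edge of G has both endpoints in at least one bag. Running intersection: for every vertex, the bags containing it form a connected subtree. All three properties hold, so this is a valid tree decomposition of width max|bag| − 1 = 2, and hence tw(G) ≤ 2.

Yes; width 2.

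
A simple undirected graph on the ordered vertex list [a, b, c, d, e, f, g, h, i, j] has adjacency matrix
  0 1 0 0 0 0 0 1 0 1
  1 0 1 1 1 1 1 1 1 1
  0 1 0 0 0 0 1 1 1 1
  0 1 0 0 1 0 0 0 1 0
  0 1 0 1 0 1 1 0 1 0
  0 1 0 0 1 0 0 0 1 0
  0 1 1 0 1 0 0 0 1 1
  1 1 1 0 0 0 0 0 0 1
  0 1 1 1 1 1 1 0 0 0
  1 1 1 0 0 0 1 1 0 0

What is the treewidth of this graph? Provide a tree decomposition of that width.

Every bag has size at most 4, so the width is 4 − 1 = 3 and tw(G) ≤ 3. On the other hand G contains the 4-clique {b, c, g, j}. A clique must lie in a single bag of any decomposition, so no decomposition can have width below 3. Therefore the treewidth is 3.

Treewidth 3.
One such decomposition:
Bags: B1 = {b, c, g, i}  B2 = {b, c, g, j}  B3 = {b, c, h, j}  B4 = {b, e, g, i}  B5 = {a, b, h, j}  B6 = {b, e, f, i}  B7 = {b, d, e, i}
Tree: B1–B2, B2–B3, B1–B4, B3–B5, B4–B6, B6–B7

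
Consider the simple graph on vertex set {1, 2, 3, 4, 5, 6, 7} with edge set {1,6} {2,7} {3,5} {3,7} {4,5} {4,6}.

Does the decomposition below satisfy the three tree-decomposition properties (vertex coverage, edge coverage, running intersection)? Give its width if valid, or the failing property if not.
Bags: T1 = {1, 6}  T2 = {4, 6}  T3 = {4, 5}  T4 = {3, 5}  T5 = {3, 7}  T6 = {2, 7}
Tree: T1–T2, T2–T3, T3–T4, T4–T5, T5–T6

Checking the three conditions: (i) the bags cover all of {1, 2, 3, 4, 5, 6, 7}; (ii) for each edge, some bag contains both endpoints; (iii) the bags containing any fixed vertex form a subtree. All hold, so the decomposition is valid with width 2 − 1 = 1.

Yes; width 1.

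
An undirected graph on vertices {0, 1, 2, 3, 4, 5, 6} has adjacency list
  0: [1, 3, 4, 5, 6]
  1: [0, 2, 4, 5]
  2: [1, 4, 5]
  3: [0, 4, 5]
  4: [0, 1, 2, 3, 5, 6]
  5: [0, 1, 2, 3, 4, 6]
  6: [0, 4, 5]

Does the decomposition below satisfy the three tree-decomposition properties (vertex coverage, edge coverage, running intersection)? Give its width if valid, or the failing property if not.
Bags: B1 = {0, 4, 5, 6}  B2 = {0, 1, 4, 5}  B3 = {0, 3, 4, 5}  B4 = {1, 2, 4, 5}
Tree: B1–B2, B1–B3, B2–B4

Checking the three conditions: (i) the bags cover all of {0, 1, 2, 3, 4, 5, 6}; (ii) for each edge, some bag contains both endpoints; (iii) the bags containing any fixed vertex form a subtree. All hold, so the decomposition is valid with width 4 − 1 = 3.

Yes; width 3.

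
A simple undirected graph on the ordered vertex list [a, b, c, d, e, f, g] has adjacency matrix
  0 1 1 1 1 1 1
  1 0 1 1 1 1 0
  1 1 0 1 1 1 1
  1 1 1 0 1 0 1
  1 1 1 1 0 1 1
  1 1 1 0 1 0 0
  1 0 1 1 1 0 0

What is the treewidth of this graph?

4

A width-4 tree decomposition is:
Bags: B1 = {a, b, c, d, e}  B2 = {a, c, d, e, g}  B3 = {a, b, c, e, f}
Tree: B1–B2, B1–B3
The largest bag has 5 vertices, giving width 4; this decomposition certifies tw(G) ≤ 4. For the lower bound, the 5 vertices {a, c, d, e, g} are pairwise adjacent, and any tree decomposition puts a clique entirely inside one bag — forcing width ≥ 4. Therefore the treewidth is 4.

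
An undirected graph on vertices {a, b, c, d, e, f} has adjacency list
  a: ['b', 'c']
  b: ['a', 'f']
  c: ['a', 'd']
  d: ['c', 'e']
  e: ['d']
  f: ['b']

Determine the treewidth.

1

A width-1 tree decomposition is:
Bags: B1 = {d, e}  B2 = {c, d}  B3 = {a, c}  B4 = {a, b}  B5 = {b, f}
Tree: B1–B2, B2–B3, B3–B4, B4–B5
Each bag holds 2 vertices, so the decomposition has width 1, which upper-bounds the treewidth. Any graph with an edge has treewidth ≥ 1, and G has the edge e–d. Hence tw(G) = 1 exactly.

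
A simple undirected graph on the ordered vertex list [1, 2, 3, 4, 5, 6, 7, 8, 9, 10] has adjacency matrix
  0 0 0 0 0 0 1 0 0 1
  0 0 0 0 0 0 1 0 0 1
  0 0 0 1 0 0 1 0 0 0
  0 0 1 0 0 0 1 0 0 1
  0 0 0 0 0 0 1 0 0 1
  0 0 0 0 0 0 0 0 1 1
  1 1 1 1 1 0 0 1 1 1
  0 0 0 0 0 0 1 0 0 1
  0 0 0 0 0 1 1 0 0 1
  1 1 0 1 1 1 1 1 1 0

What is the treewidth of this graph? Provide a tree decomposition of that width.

Treewidth 2.
One such decomposition:
Bags: B1 = {2, 7, 10}  B2 = {7, 9, 10}  B3 = {7, 8, 10}  B4 = {6, 9, 10}  B5 = {4, 7, 10}  B6 = {5, 7, 10}  B7 = {1, 7, 10}  B8 = {3, 4, 7}
Tree: B1–B2, B2–B3, B2–B4, B2–B5, B5–B6, B1–B7, B5–B8

Each bag holds 3 vertices, so the decomposition has width 2, which upper-bounds the treewidth. For the lower bound, the 3 vertices {6, 9, 10} are pairwise adjacent, and any tree decomposition puts a clique entirely inside one bag — forcing width ≥ 2. Combining the bounds, tw(G) = 2.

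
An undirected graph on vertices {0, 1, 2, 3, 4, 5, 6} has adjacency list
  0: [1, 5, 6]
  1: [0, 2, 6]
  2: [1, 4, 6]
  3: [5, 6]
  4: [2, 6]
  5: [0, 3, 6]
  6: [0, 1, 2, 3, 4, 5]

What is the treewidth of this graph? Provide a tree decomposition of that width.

Treewidth 2.
One such decomposition:
Bags: B1 = {1, 2, 6}  B2 = {0, 1, 6}  B3 = {0, 5, 6}  B4 = {2, 4, 6}  B5 = {3, 5, 6}
Tree: B1–B2, B2–B3, B1–B4, B3–B5

Each bag holds 3 vertices, so the decomposition has width 2, which upper-bounds the treewidth. Conversely, {0, 1, 6} is a clique of size 3, and the vertices of any clique must share a bag in every tree decomposition; so some bag has ≥ 3 vertices and tw(G) ≥ 2. Hence tw(G) = 2 exactly.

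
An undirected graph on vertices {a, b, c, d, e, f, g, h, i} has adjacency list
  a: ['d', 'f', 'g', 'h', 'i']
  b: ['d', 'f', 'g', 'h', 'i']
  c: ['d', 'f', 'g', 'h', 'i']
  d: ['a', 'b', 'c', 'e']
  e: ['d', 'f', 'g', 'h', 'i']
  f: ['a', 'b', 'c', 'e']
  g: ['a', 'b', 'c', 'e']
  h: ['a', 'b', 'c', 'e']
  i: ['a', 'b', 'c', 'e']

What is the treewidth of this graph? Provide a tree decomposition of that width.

Treewidth 4.
Bags: B1 = {a, b, c, e, g}  B2 = {a, b, c, d, e}  B3 = {a, b, c, e, f}  B4 = {a, b, c, e, i}  B5 = {a, b, c, e, h}
Tree: B1–B2, B2–B3, B3–B4, B4–B5

The largest bag has 5 vertices, giving width 4; this decomposition certifies tw(G) ≤ 4. For the lower bound: the 5 vertex sets {a,g}, {d,e}, {c,f}, {b}, {i} are disjoint, each induces a connected subgraph, and every pair is joined by at least one edge of G. Contracting each set to a single vertex therefore yields K_{5} as a minor, and since treewidth is minor-monotone, tw(G) ≥ tw(K_{5}) = 4. Hence tw(G) = 4 exactly.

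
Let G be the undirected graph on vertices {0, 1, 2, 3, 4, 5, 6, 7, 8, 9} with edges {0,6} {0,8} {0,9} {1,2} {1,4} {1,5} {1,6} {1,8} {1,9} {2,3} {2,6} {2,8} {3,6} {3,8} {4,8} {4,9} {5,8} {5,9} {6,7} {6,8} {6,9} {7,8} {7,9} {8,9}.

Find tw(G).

A width-3 tree decomposition is:
Bags: B1 = {1, 6, 8, 9}  B2 = {6, 7, 8, 9}  B3 = {1, 5, 8, 9}  B4 = {0, 6, 8, 9}  B5 = {1, 2, 6, 8}  B6 = {2, 3, 6, 8}  B7 = {1, 4, 8, 9}
Tree: B1–B2, B1–B3, B1–B4, B1–B5, B5–B6, B3–B7
Each bag holds 4 vertices, so the decomposition has width 3, which upper-bounds the treewidth. For the lower bound, the 4 vertices {1, 4, 8, 9} are pairwise adjacent, and any tree decomposition puts a clique entirely inside one bag — forcing width ≥ 3. Therefore the treewidth is 3.

3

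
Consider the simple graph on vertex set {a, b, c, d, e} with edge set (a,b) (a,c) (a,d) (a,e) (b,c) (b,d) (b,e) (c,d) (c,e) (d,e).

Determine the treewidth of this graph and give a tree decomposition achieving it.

With just one bag of size 5, the width is 5 − 1 = 4, so tw(G) ≤ 4. Conversely, {a, b, c, d, e} is a clique of size 5, and the vertices of any clique must share a bag in every tree decomposition; so some bag has ≥ 5 vertices and tw(G) ≥ 4. Hence tw(G) = 4 exactly.

Treewidth 4.
One optimal decomposition is:
Bags: B1 = {a, b, c, d, e}
Tree: (single bag)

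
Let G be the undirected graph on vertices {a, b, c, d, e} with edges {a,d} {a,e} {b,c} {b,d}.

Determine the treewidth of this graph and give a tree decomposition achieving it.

Every bag has size at most 2, so the width is 2 − 1 = 1 and tw(G) ≤ 1. G has an edge, so its treewidth is at least 1. Therefore the treewidth is 1.

Treewidth 1.
One such decomposition:
Bags: B1 = {a, e}  B2 = {a, d}  B3 = {b, d}  B4 = {b, c}
Tree: B1–B2, B2–B3, B3–B4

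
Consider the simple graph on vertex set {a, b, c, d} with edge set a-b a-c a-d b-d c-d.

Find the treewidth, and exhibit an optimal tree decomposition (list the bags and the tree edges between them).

Treewidth 2.
One optimal decomposition is:
Bags: B1 = {a, b, d}  B2 = {a, c, d}
Tree: B1–B2

Each bag holds 3 vertices, so the decomposition has width 2, which upper-bounds the treewidth. Conversely, {a, c, d} is a clique of size 3, and the vertices of any clique must share a bag in every tree decomposition; so some bag has ≥ 3 vertices and tw(G) ≥ 2. Therefore the treewidth is 2.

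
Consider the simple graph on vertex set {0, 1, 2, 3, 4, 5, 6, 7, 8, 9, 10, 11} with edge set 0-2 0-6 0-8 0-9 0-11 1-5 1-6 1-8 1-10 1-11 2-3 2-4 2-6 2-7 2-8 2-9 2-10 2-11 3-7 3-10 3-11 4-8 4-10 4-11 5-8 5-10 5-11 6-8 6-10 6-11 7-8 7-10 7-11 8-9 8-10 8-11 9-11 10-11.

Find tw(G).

4

A width-4 tree decomposition is:
Bags: B1 = {2, 6, 8, 10, 11}  B2 = {2, 7, 8, 10, 11}  B3 = {1, 6, 8, 10, 11}  B4 = {2, 3, 7, 10, 11}  B5 = {2, 4, 8, 10, 11}  B6 = {0, 2, 6, 8, 11}  B7 = {0, 2, 8, 9, 11}  B8 = {1, 5, 8, 10, 11}
Tree: B1–B2, B1–B3, B2–B4, B2–B5, B1–B6, B6–B7, B3–B8
The largest bag has 5 vertices, giving width 4; this decomposition certifies tw(G) ≤ 4. Conversely, {1, 5, 8, 10, 11} is a clique of size 5, and the vertices of any clique must share a bag in every tree decomposition; so some bag has ≥ 5 vertices and tw(G) ≥ 4. Combining the bounds, tw(G) = 4.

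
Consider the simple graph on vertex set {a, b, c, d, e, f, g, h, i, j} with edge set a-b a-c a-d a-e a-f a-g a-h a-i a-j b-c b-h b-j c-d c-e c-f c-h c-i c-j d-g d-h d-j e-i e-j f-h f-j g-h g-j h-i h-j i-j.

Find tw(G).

4

A width-4 tree decomposition is:
Bags: B1 = {a, c, h, i, j}  B2 = {a, b, c, h, j}  B3 = {a, c, d, h, j}  B4 = {a, c, f, h, j}  B5 = {a, c, e, i, j}  B6 = {a, d, g, h, j}
Tree: B1–B2, B2–B3, B1–B4, B1–B5, B3–B6
Each bag holds 5 vertices, so the decomposition has width 4, which upper-bounds the treewidth. Conversely, {a, c, e, i, j} is a clique of size 5, and the vertices of any clique must share a bag in every tree decomposition; so some bag has ≥ 5 vertices and tw(G) ≥ 4. Hence tw(G) = 4 exactly.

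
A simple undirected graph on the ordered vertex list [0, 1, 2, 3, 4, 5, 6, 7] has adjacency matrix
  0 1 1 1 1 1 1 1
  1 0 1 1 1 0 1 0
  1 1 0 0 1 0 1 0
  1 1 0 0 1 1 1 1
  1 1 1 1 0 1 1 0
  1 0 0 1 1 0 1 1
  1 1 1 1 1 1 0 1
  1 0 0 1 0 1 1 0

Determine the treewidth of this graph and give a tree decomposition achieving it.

Treewidth 4.
One such decomposition:
Bags: B1 = {0, 3, 4, 5, 6}  B2 = {0, 1, 3, 4, 6}  B3 = {0, 3, 5, 6, 7}  B4 = {0, 1, 2, 4, 6}
Tree: B1–B2, B1–B3, B2–B4

The largest bag has 5 vertices, giving width 4; this decomposition certifies tw(G) ≤ 4. Conversely, {0, 1, 2, 4, 6} is a clique of size 5, and the vertices of any clique must share a bag in every tree decomposition; so some bag has ≥ 5 vertices and tw(G) ≥ 4. Therefore the treewidth is 4.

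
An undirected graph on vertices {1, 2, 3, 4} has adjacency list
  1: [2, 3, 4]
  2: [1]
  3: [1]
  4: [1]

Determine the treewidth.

A width-1 tree decomposition is:
Bags: B1 = {1, 3}  B2 = {1, 2}  B3 = {1, 4}
Tree: B1–B2, B1–B3
Every bag has size at most 2, so the width is 2 − 1 = 1 and tw(G) ≤ 1. G has an edge, so its treewidth is at least 1. The upper and lower bounds meet at 1, so that is the treewidth.

1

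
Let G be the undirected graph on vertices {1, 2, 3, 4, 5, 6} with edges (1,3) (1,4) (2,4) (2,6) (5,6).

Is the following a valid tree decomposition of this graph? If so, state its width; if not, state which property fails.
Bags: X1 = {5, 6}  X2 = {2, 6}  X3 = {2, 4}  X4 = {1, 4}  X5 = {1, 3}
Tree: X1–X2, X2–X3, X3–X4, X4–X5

Checking the three conditions: (i) the bags cover all of {1, 2, 3, 4, 5, 6}; (ii) for each edge, some bag contains both endpoints; (iii) the bags containing any fixed vertex form a subtree. All hold, so the decomposition is valid with width 2 − 1 = 1.

Yes; width 1.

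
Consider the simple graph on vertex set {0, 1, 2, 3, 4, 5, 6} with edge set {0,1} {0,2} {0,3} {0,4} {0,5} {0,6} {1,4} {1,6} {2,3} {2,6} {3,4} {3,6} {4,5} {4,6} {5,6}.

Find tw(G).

3

A width-3 tree decomposition is:
Bags: B1 = {0, 1, 4, 6}  B2 = {0, 3, 4, 6}  B3 = {0, 2, 3, 6}  B4 = {0, 4, 5, 6}
Tree: B1–B2, B2–B3, B2–B4
Each bag holds 4 vertices, so the decomposition has width 3, which upper-bounds the treewidth. For the lower bound, the 4 vertices {0, 2, 3, 6} are pairwise adjacent, and any tree decomposition puts a clique entirely inside one bag — forcing width ≥ 3. The upper and lower bounds meet at 3, so that is the treewidth.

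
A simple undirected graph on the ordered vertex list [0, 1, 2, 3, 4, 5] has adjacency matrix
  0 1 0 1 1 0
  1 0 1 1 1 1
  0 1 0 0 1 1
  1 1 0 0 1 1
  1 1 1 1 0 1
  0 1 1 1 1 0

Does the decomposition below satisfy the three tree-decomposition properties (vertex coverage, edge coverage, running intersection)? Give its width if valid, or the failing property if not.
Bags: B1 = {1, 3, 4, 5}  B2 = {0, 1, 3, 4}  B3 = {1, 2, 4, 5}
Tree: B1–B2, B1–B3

Every vertex of G appears in some bag (union = {0, 1, 2, 3, 4, 5}); every edge is covered by a bag; and for each vertex v the set of bags containing v is connected in the bag tree. The decomposition is therefore valid. The largest bag has 4 vertices, so the width is 3.

Yes; width 3.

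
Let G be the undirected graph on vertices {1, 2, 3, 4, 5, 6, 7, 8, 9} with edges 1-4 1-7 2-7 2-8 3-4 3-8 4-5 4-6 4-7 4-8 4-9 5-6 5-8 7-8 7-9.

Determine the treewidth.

A width-2 tree decomposition is:
Bags: B1 = {4, 7, 8}  B2 = {2, 7, 8}  B3 = {4, 5, 8}  B4 = {4, 7, 9}  B5 = {3, 4, 8}  B6 = {4, 5, 6}  B7 = {1, 4, 7}
Tree: B1–B2, B1–B3, B1–B4, B1–B5, B3–B6, B4–B7
Every bag has size at most 3, so the width is 3 − 1 = 2 and tw(G) ≤ 2. On the other hand G contains the 3-clique {2, 7, 8}. A clique must lie in a single bag of any decomposition, so no decomposition can have width below 2. Combining the bounds, tw(G) = 2.

2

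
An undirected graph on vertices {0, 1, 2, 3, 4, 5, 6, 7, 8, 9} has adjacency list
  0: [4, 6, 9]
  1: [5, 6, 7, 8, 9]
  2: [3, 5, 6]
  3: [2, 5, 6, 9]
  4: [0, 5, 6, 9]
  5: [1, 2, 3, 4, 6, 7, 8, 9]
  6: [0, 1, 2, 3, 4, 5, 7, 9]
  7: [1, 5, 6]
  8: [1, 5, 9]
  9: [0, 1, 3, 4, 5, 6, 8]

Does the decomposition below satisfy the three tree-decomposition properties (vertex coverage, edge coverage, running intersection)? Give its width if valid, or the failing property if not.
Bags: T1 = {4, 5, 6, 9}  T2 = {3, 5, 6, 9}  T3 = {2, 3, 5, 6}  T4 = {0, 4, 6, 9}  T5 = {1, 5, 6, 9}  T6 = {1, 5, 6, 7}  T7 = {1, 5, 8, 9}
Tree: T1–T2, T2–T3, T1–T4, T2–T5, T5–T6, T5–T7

Yes; width 3.

Vertex coverage: the bags together contain {0, 1, 2, 3, 4, 5, 6, 7, 8, 9}, the full vertex set. Edge coverage: each edge of G has both endpoints in at least one bag. Running intersection: for every vertex, the bags containing it form a connected subtree. All three properties hold, so this is a valid tree decomposition of width max|bag| − 1 = 3, and hence tw(G) ≤ 3.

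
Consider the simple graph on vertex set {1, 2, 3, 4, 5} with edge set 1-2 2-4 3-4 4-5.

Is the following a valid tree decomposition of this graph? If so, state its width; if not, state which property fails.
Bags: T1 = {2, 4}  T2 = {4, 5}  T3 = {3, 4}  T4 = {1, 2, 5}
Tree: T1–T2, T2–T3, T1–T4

No — bags containing vertex 5 are not connected in the tree.

A tree decomposition must satisfy three properties: every vertex lies in some bag; for every edge, both endpoints lie together in some bag; and for every vertex, the bags containing it form a connected subtree. Here bags containing vertex 5 are not connected in the tree, so the decomposition is invalid.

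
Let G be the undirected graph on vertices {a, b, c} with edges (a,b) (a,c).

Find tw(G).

A width-1 tree decomposition is:
Bags: B1 = {a, c}  B2 = {a, b}
Tree: B1–B2
Every bag has size at most 2, so the width is 2 − 1 = 1 and tw(G) ≤ 1. Since G has at least one edge (e.g. a–c), it is not an edgeless graph, so tw(G) ≥ 1. Hence tw(G) = 1 exactly.

1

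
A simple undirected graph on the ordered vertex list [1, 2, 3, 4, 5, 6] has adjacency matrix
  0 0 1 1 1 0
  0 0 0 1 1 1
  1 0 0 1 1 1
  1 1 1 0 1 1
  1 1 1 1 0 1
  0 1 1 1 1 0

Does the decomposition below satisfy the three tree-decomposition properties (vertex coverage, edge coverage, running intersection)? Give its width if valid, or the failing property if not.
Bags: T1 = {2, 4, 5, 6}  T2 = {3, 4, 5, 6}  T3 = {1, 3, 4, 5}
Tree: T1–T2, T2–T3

Yes; width 3.

Vertex coverage: the bags together contain {1, 2, 3, 4, 5, 6}, the full vertex set. Edge coverage: each edge of G has both endpoints in at least one bag. Running intersection: for every vertex, the bags containing it form a connected subtree. All three properties hold, so this is a valid tree decomposition of width max|bag| − 1 = 3, and hence tw(G) ≤ 3.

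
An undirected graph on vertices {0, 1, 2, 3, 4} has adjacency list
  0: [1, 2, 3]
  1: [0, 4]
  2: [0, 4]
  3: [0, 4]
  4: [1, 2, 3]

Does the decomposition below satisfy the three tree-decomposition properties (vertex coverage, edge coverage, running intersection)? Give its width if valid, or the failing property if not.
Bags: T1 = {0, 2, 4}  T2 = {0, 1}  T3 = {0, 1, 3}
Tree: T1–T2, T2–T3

A tree decomposition must satisfy three properties: every vertex lies in some bag; for every edge, both endpoints lie together in some bag; and for every vertex, the bags containing it form a connected subtree. Here edge (4,1) lies in no bag, so the decomposition is invalid.

No — edge (4,1) lies in no bag.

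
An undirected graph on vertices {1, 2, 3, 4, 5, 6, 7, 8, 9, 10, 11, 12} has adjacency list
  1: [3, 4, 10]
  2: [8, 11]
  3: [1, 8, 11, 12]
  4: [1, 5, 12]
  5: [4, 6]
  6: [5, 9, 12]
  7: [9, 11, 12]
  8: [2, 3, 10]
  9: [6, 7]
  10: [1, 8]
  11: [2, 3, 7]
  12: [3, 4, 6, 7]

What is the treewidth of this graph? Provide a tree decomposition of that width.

Treewidth 3.
One optimal decomposition is:
Bags: B1 = {5, 6, 7, 9}  B2 = {5, 6, 7, 12}  B3 = {4, 5, 7, 12}  B4 = {4, 7, 11, 12}  B5 = {3, 4, 11, 12}  B6 = {1, 3, 4, 11}  B7 = {1, 2, 3, 11}  B8 = {1, 2, 3, 8}  B9 = {1, 2, 8, 10}
Tree: B1–B2, B2–B3, B3–B4, B4–B5, B5–B6, B6–B7, B7–B8, B8–B9

The largest bag has 4 vertices, giving width 3; this decomposition certifies tw(G) ≤ 3. For the lower bound: the 4 vertex sets {5,6,9}, {7}, {12}, {1,3,4,11} are disjoint, each induces a connected subgraph, and every pair is joined by at least one edge of G. Contracting each set to a single vertex therefore yields K_{4} as a minor, and since treewidth is minor-monotone, tw(G) ≥ tw(K_{4}) = 3. Combining the bounds, tw(G) = 3.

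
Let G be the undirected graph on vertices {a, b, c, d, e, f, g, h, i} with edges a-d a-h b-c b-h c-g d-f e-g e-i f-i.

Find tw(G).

A width-2 tree decomposition is:
Bags: B1 = {c, e, g}  B2 = {b, c, e}  B3 = {b, e, h}  B4 = {a, e, h}  B5 = {a, d, e}  B6 = {d, e, f}  B7 = {e, f, i}
Tree: B1–B2, B2–B3, B3–B4, B4–B5, B5–B6, B6–B7
Each bag holds 3 vertices, so the decomposition has width 2, which upper-bounds the treewidth. The edges e–g–c–b–h–a–d–f–i–e form a cycle, so G is not a tree and its treewidth is at least 2. Hence tw(G) = 2 exactly.

2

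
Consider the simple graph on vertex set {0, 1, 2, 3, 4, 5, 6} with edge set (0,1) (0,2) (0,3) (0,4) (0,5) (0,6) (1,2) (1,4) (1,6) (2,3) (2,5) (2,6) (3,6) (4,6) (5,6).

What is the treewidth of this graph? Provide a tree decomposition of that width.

Treewidth 3.
Bags: B1 = {0, 2, 3, 6}  B2 = {0, 2, 5, 6}  B3 = {0, 1, 2, 6}  B4 = {0, 1, 4, 6}
Tree: B1–B2, B1–B3, B3–B4

The largest bag has 4 vertices, giving width 3; this decomposition certifies tw(G) ≤ 3. On the other hand G contains the 4-clique {0, 1, 2, 6}. A clique must lie in a single bag of any decomposition, so no decomposition can have width below 3. The upper and lower bounds meet at 3, so that is the treewidth.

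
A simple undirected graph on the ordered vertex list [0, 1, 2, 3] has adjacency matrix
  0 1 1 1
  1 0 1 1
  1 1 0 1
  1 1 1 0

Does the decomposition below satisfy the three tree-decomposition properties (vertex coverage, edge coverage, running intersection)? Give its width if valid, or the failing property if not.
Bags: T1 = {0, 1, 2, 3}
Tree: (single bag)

Yes; width 3.

Checking the three conditions: (i) the bags cover all of {0, 1, 2, 3}; (ii) for each edge, some bag contains both endpoints; (iii) the bags containing any fixed vertex form a subtree. All hold, so the decomposition is valid with width 4 − 1 = 3.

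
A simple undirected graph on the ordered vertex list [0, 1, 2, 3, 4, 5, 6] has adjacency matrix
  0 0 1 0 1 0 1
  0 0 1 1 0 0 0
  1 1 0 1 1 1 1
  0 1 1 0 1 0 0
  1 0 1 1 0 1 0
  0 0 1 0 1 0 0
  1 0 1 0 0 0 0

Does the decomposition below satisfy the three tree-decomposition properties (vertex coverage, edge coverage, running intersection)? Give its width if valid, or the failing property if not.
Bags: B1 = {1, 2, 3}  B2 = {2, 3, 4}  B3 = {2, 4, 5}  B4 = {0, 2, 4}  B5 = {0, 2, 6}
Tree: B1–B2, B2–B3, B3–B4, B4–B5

Checking the three conditions: (i) the bags cover all of {0, 1, 2, 3, 4, 5, 6}; (ii) for each edge, some bag contains both endpoints; (iii) the bags containing any fixed vertex form a subtree. All hold, so the decomposition is valid with width 3 − 1 = 2.

Yes; width 2.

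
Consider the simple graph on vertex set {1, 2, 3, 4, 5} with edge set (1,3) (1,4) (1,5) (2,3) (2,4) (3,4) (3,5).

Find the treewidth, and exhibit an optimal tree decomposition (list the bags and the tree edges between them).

Treewidth 2.
One optimal decomposition is:
Bags: B1 = {1, 3, 4}  B2 = {1, 3, 5}  B3 = {2, 3, 4}
Tree: B1–B2, B1–B3

Each bag holds 3 vertices, so the decomposition has width 2, which upper-bounds the treewidth. On the other hand G contains the 3-clique {1, 3, 4}. A clique must lie in a single bag of any decomposition, so no decomposition can have width below 2. Therefore the treewidth is 2.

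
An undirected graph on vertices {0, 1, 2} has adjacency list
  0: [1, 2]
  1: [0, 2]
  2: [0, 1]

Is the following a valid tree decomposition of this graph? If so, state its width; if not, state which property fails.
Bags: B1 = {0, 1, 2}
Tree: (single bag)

Yes; width 2.

Vertex coverage: the bags together contain {0, 1, 2}, the full vertex set. Edge coverage: each edge of G has both endpoints in at least one bag. Running intersection: for every vertex, the bags containing it form a connected subtree. All three properties hold, so this is a valid tree decomposition of width max|bag| − 1 = 2, and hence tw(G) ≤ 2.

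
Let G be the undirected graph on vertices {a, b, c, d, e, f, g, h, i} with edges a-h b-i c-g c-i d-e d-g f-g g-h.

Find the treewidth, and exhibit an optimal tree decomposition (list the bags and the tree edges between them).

Treewidth 1.
One optimal decomposition is:
Bags: B1 = {d, g}  B2 = {c, g}  B3 = {g, h}  B4 = {c, i}  B5 = {d, e}  B6 = {b, i}  B7 = {a, h}  B8 = {f, g}
Tree: B1–B2, B2–B3, B2–B4, B1–B5, B4–B6, B3–B7, B3–B8

The largest bag has 2 vertices, giving width 1; this decomposition certifies tw(G) ≤ 1. Since G has at least one edge (e.g. d–g), it is not an edgeless graph, so tw(G) ≥ 1. Hence tw(G) = 1 exactly.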